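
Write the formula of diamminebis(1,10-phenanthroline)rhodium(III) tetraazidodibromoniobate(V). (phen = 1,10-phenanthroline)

Cation [Rh…]: ligand charges 0, Rh(III) ⇒ ion charge 3+.
Anion [Nb…]: ligand charges -6, Nb(V) ⇒ ion charge 1−.
One 3+ cation requires 3 of the 1− anion.

[Rh(NH3)2(phen)2][NbBr2(N3)4]3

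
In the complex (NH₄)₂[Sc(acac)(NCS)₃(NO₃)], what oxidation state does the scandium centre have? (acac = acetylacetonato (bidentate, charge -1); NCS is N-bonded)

+3

2 ammonium outside the brackets (+1 each) → the complex ion is 2−.
Ligand charges: 1×acac = -1; 3×NCS = -3; 1×NO3 = -1; sum -5.
Sc + (-5) = 2− ⇒ Sc is +3.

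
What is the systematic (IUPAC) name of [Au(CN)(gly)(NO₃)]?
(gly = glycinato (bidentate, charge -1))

cyano(glycinato)nitratogold(III)

There is no counter-ion, so the complex is neutral overall.
Ligand charges: 1×glycinato (-1 each), 1×cyano (-1 each), 1×nitrato (-1 each); total -3. So Au + (-3) = 0, giving Au = +3.
Ligands are named alphabetically: cyano before glycinato before nitrato.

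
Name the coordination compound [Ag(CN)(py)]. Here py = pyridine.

There is no counter-ion, so the complex is neutral overall.
Ligand charges: 1×pyridine (neutral), 1×cyano (-1 each); total -1. So Ag + (-1) = 0, giving Ag = +1.
Ligands are named alphabetically: cyano before pyridine.

cyano(pyridine)silver(I)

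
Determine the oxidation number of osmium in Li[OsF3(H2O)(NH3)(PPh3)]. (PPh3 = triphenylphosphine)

1 lithium outside the brackets (+1 each) → the complex ion is 1−.
Ligand charges: 1×NH3 neutral; 1×H2O neutral; 1×PPh3 neutral; 3×F = -3; sum -3.
Os + (-3) = 1− ⇒ Os is +2.

+2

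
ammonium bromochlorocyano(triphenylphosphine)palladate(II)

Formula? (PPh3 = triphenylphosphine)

NH4[PdBrCl(CN)(PPh3)]

Ligands: 1 cyano (CN, -1), 1 bromo (Br, -1), 1 triphenylphosphine (PPh3, neutral), 1 chloro (Cl, -1). Ligand charge sum = -3.
Charge balance with ammonium (+1) requires 1 complex ion per 1 ammonium.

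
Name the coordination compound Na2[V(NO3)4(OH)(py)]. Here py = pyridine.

sodium hydroxotetranitrato(pyridine)vanadate(III)

The 2 sodium counter-ions carry a total charge of +2, so each complex ion is 2−.
Ligand charges: 4×nitrato (-1 each), 1×hydroxo (-1 each), 1×pyridine (neutral); total -5. So V + (-5) = 2−, giving V = +3.
Ligands are named alphabetically: hydroxo before nitrato before pyridine.
The complex ion is anionic, so vanadium takes the -ate form vanadate(III).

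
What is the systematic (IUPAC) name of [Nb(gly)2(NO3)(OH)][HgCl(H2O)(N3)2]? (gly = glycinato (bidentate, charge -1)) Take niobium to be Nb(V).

Both ions are complex: the cation is named first with the plain metal name, the anion second with the -ate form; each ion's ligands are alphabetised independently.
Nb is given as +5; the cation's ligand charges sum to -4, so the complex cation is 1+.
A 1:1 salt means the anion carries the equal and opposite charge, 1−.
Anion: ligand charges sum to -3; for the ion to be 1−, Hg = +2.

bis(glycinato)hydroxonitratoniobium(V) aquadiazidochloromercurate(II)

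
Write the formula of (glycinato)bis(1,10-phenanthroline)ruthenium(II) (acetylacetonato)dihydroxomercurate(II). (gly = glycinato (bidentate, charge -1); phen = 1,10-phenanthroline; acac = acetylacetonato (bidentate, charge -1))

[Ru(gly)(phen)2][Hg(acac)(OH)2]

Cation [Ru…]: ligand charges -1, Ru(II) ⇒ ion charge 1+.
Anion [Hg…]: ligand charges -3, Hg(II) ⇒ ion charge 1−.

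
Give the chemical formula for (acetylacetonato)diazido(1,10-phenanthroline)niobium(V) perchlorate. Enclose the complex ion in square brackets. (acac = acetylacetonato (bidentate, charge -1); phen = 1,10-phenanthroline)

[Nb(acac)(N3)2(phen)](ClO4)2

Ligands: 1 acetylacetonato (acac, -1), 2 azido (N3, -1), 1 1,10-phenanthroline (phen, neutral). Ligand charge sum = -3.
With Nb in oxidation state +5, the complex ion is [Nb...]^2+.
Charge balance with perchlorate (-1) requires 1 complex ion per 2 perchlorate.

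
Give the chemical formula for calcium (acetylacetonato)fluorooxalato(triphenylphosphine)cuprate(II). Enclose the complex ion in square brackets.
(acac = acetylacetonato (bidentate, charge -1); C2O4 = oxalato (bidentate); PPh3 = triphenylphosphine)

Ca[Cu(acac)(C2O4)F(PPh3)]

Ligands: 1 acetylacetonato (acac, -1), 1 oxalato (C2O4, -2), 1 fluoro (F, -1), 1 triphenylphosphine (PPh3, neutral). Ligand charge sum = -4.
With Cu in oxidation state +2, the complex ion is [Cu...]^2−.
Charge balance with calcium (+2) requires 1 complex ion per 1 calcium.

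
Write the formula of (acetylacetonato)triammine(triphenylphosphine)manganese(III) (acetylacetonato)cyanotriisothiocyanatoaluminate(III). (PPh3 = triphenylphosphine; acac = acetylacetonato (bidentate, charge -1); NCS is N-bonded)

Cation [Mn…]: ligand charges -1, Mn(III) ⇒ ion charge 2+.
Anion [Al…]: ligand charges -5, Al(III) ⇒ ion charge 2−.
One 2+ cation balances one 2− anion.

[Mn(acac)(NH3)3(PPh3)][Al(acac)(CN)(NCS)3]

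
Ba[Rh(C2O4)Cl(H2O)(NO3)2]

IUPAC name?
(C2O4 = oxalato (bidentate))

The 1 barium counter-ion carries a total charge of +2, so each complex ion is 2−.
Ligand charges: 1×oxalato (-2 each), 1×aqua (neutral), 1×chloro (-1 each), 2×nitrato (-1 each); total -5. So Rh + (-5) = 2−, giving Rh = +3.
Ligands are named alphabetically: aqua before chloro before nitrato before oxalato.
The complex ion is anionic, so rhodium takes the -ate form rhodate(III).

barium aquachlorodinitratooxalatorhodate(III)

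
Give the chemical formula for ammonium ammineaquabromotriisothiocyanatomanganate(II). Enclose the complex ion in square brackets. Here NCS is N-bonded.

Ligands: 1 bromo (Br, -1), 1 ammine (NH3, neutral), 1 aqua (H2O, neutral), 3 isothiocyanato (NCS, -1). Ligand charge sum = -4.
Charge balance with ammonium (+1) requires 1 complex ion per 2 ammonium.

(NH4)2[MnBr(H2O)(NCS)3(NH3)]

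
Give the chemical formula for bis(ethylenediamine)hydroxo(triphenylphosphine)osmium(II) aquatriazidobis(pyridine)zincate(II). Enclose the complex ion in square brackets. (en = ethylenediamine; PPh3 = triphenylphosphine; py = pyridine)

Cation [Os…]: ligand charges -1, Os(II) ⇒ ion charge 1+.
Anion [Zn…]: ligand charges -3, Zn(II) ⇒ ion charge 1−.
One 1+ cation balances one 1− anion.

[Os(en)2(OH)(PPh3)][Zn(H2O)(N3)3(py)2]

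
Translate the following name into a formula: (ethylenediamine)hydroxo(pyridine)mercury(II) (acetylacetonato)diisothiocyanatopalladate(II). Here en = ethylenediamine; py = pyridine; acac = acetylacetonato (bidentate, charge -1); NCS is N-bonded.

Cation [Hg…]: ligand charges -1, Hg(II) ⇒ ion charge 1+.
Anion [Pd…]: ligand charges -3, Pd(II) ⇒ ion charge 1−.
One 1+ cation balances one 1− anion.

[Hg(en)(OH)(py)][Pd(acac)(NCS)2]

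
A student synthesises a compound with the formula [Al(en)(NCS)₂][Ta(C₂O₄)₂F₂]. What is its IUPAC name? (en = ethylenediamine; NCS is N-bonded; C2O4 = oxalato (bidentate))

Both ions are complex: the cation is named first with the plain metal name, the anion second with the -ate form; each ion's ligands are alphabetised independently.
Aluminium is always +3 in its complexes; the cation's ligand charges sum to -2, so the complex cation is 1+.
A 1:1 salt means the anion carries the equal and opposite charge, 1−.
Anion: ligand charges sum to -6; for the ion to be 1−, Ta = +5.

(ethylenediamine)diisothiocyanatoaluminium(III) difluorodioxalatotantalate(V)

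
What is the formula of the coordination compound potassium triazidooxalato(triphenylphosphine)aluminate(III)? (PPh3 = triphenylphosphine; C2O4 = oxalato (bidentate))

Ligands: 3 azido (N3, -1), 1 triphenylphosphine (PPh3, neutral), 1 oxalato (C2O4, -2). Ligand charge sum = -5.
With Al in oxidation state +3, the complex ion is [Al...]^2−.
Charge balance with potassium (+1) requires 1 complex ion per 2 potassium.

K2[Al(C2O4)(N3)3(PPh3)]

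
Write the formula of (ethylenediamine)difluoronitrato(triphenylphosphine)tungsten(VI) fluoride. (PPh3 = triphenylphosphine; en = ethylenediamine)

Ligands: 2 fluoro (F, -1), 1 triphenylphosphine (PPh3, neutral), 1 ethylenediamine (en, neutral), 1 nitrato (NO3, -1). Ligand charge sum = -3.
With W in oxidation state +6, the complex ion is [W...]^3+.
Charge balance with fluoride (-1) requires 1 complex ion per 3 fluoride.

[W(en)F2(NO3)(PPh3)]F3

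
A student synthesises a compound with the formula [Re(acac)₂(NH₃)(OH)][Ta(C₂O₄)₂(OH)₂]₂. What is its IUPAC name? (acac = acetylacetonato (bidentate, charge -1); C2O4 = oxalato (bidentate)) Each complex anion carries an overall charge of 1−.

The complex anion is given as 1−; its ligand charges sum to -6, so Ta = +5.
With 2 anions per cation, the cation must be 2×1 = 2+.
Cation: ligand charges sum to -3; for the ion to be 2+, Re = +5.

bis(acetylacetonato)amminehydroxorhenium(V) dihydroxodioxalatotantalate(V)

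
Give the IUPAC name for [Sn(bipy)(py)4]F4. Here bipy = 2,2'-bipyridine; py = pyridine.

The 4 fluoride counter-ions carry a total charge of -4, so each complex ion is 4+.
Ligand charges: 1×2,2'-bipyridine (neutral), 4×pyridine (neutral); total 0. So Sn + (0) = 4+, giving Sn = +4.
Ligands are named alphabetically: bipyridine before pyridine.

(2,2'-bipyridine)tetrakis(pyridine)tin(IV) fluoride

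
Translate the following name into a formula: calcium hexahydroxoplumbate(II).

Ligands: 6 hydroxo (OH, -1). Ligand charge sum = -6.
With Pb in oxidation state +2, the complex ion is [Pb...]^4−.
Charge balance with calcium (+2) requires 1 complex ion per 2 calcium.

Ca2[Pb(OH)6]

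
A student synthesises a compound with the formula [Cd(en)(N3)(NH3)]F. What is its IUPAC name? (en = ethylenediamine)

The 1 fluoride counter-ion carries a total charge of -1, so each complex ion is 1+.
Ligand charges: 1×ethylenediamine (neutral), 1×ammine (neutral), 1×azido (-1 each); total -1. So Cd + (-1) = 1+, giving Cd = +2.
Ligands are named alphabetically: ammine before azido before ethylenediamine.

ammineazido(ethylenediamine)cadmium(II) fluoride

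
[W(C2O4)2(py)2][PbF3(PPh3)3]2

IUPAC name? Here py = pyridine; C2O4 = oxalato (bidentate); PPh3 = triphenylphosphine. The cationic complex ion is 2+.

dioxalatobis(pyridine)tungsten(VI) trifluorotris(triphenylphosphine)plumbate(II)

The complex cation is given as 2+; its ligand charges sum to -4, so W = +6.
With 2 anions per cation, each anion must be 2/2 = 1−.
Anion: ligand charges sum to -3; for the ion to be 1−, Pb = +2.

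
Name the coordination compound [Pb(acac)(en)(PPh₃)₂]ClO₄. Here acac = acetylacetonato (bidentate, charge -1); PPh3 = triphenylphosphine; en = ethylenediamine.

The 1 perchlorate counter-ion carries a total charge of -1, so each complex ion is 1+.
Ligand charges: 1×acetylacetonato (-1 each), 2×triphenylphosphine (neutral), 1×ethylenediamine (neutral); total -1. So Pb + (-1) = 1+, giving Pb = +2.
Ligands are named alphabetically: acetylacetonato before ethylenediamine before triphenylphosphine.

(acetylacetonato)(ethylenediamine)bis(triphenylphosphine)lead(II) perchlorate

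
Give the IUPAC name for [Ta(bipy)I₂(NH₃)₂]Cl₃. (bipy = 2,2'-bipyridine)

The 3 chloride counter-ions carry a total charge of -3, so each complex ion is 3+.
Ligand charges: 2×iodo (-1 each), 2×ammine (neutral), 1×2,2'-bipyridine (neutral); total -2. So Ta + (-2) = 3+, giving Ta = +5.
Ligands are named alphabetically: ammine before bipyridine before iodo.

diammine(2,2'-bipyridine)diiodotantalum(V) chloride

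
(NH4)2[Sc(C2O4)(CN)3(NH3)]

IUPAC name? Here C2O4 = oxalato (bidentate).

ammonium amminetricyanooxalatoscandate(III)

The 2 ammonium counter-ions carry a total charge of +2, so each complex ion is 2−.
Ligand charges: 1×oxalato (-2 each), 3×cyano (-1 each), 1×ammine (neutral); total -5. So Sc + (-5) = 2−, giving Sc = +3.
The complex ion is anionic, so scandium takes the -ate form scandate(III).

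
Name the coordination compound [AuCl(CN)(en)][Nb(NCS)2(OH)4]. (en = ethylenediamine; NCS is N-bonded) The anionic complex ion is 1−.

Both ions are complex: the cation is named first with the plain metal name, the anion second with the -ate form; each ion's ligands are alphabetised independently.
The complex anion is given as 1−; its ligand charges sum to -6, so Nb = +5.
A 1:1 salt means the cation carries the equal and opposite charge, 1+.
Cation: ligand charges sum to -2; for the ion to be 1+, Au = +3.

chlorocyano(ethylenediamine)gold(III) tetrahydroxodiisothiocyanatoniobate(V)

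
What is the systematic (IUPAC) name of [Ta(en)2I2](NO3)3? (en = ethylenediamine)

The 3 nitrate counter-ions carry a total charge of -3, so each complex ion is 3+.
Ligand charges: 2×ethylenediamine (neutral), 2×iodo (-1 each); total -2. So Ta + (-2) = 3+, giving Ta = +5.
Ligands are named alphabetically: ethylenediamine before iodo.

bis(ethylenediamine)diiodotantalum(V) nitrate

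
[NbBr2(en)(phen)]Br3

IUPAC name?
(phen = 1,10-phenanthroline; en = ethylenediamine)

dibromo(ethylenediamine)(1,10-phenanthroline)niobium(V) bromide

The 3 bromide counter-ions carry a total charge of -3, so each complex ion is 3+.
Ligand charges: 2×bromo (-1 each), 1×1,10-phenanthroline (neutral), 1×ethylenediamine (neutral); total -2. So Nb + (-2) = 3+, giving Nb = +5.
Ligands are named alphabetically: bromo before ethylenediamine before phenanthroline.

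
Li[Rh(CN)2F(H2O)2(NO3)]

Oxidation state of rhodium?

1 lithium outside the brackets (+1 each) → the complex ion is 1−.
Ligand charges: 2×CN = -2; 1×F = -1; 1×NO3 = -1; 2×H2O neutral; sum -4.
Rh + (-4) = 1− ⇒ Rh is +3.

+3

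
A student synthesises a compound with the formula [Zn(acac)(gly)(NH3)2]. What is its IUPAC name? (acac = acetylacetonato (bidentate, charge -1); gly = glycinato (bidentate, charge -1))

(acetylacetonato)diammine(glycinato)zinc(II)

There is no counter-ion, so the complex is neutral overall.
Ligand charges: 2×ammine (neutral), 1×acetylacetonato (-1 each), 1×glycinato (-1 each); total -2. So Zn + (-2) = 0, giving Zn = +2.
Ligands are named alphabetically: acetylacetonato before ammine before glycinato.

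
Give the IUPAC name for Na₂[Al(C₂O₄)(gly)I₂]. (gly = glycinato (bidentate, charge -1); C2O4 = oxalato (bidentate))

The 2 sodium counter-ions carry a total charge of +2, so each complex ion is 2−.
Ligand charges: 2×iodo (-1 each), 1×glycinato (-1 each), 1×oxalato (-2 each); total -5. So Al + (-5) = 2−, giving Al = +3.
Ligands are named alphabetically: glycinato before iodo before oxalato.
The complex ion is anionic, so aluminium takes the -ate form aluminate(III).

sodium (glycinato)diiodooxalatoaluminate(III)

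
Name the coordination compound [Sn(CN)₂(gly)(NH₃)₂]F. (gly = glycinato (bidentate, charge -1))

The 1 fluoride counter-ion carries a total charge of -1, so each complex ion is 1+.
Ligand charges: 1×glycinato (-1 each), 2×ammine (neutral), 2×cyano (-1 each); total -3. So Sn + (-3) = 1+, giving Sn = +4.
Ligands are named alphabetically: ammine before cyano before glycinato.

diamminedicyano(glycinato)tin(IV) fluoride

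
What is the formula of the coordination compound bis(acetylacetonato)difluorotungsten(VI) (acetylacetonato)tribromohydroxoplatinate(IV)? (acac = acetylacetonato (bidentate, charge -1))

Cation [W…]: ligand charges -4, W(VI) ⇒ ion charge 2+.
Anion [Pt…]: ligand charges -5, Pt(IV) ⇒ ion charge 1−.
One 2+ cation requires 2 of the 1− anion.

[W(acac)2F2][Pt(acac)Br3(OH)]2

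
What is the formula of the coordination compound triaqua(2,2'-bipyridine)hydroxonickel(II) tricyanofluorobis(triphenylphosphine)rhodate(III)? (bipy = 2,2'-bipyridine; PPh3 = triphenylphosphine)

Cation [Ni…]: ligand charges -1, Ni(II) ⇒ ion charge 1+.
Anion [Rh…]: ligand charges -4, Rh(III) ⇒ ion charge 1−.

[Ni(bipy)(H2O)3(OH)][Rh(CN)3F(PPh3)2]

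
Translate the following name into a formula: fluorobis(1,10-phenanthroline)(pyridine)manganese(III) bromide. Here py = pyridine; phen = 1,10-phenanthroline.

Ligands: 1 pyridine (py, neutral), 2 1,10-phenanthroline (phen, neutral), 1 fluoro (F, -1). Ligand charge sum = -1.
Charge balance with bromide (-1) requires 1 complex ion per 2 bromide.

[MnF(phen)2(py)]Br2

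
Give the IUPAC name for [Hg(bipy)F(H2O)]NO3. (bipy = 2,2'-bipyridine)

The 1 nitrate counter-ion carries a total charge of -1, so each complex ion is 1+.
Ligand charges: 1×aqua (neutral), 1×fluoro (-1 each), 1×2,2'-bipyridine (neutral); total -1. So Hg + (-1) = 1+, giving Hg = +2.
Ligands are named alphabetically: aqua before bipyridine before fluoro.

aqua(2,2'-bipyridine)fluoromercury(II) nitrate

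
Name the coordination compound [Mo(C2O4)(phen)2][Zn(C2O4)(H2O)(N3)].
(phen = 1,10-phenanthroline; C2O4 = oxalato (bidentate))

Both ions are complex: the cation is named first with the plain metal name, the anion second with the -ate form; each ion's ligands are alphabetised independently.
Zinc is always +2 in its complexes; the anion's ligand charges sum to -3, so the complex anion is 1−.
A 1:1 salt means the cation carries the equal and opposite charge, 1+.
Cation: ligand charges sum to -2; for the ion to be 1+, Mo = +3.

oxalatobis(1,10-phenanthroline)molybdenum(III) aquaazidooxalatozincate(II)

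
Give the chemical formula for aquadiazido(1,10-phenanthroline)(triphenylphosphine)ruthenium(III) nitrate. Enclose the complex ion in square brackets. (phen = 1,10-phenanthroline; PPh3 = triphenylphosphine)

[Ru(H2O)(N3)2(phen)(PPh3)]NO3

Ligands: 1 aqua (H2O, neutral), 1 1,10-phenanthroline (phen, neutral), 2 azido (N3, -1), 1 triphenylphosphine (PPh3, neutral). Ligand charge sum = -2.
With Ru in oxidation state +3, the complex ion is [Ru...]^1+.
Charge balance with nitrate (-1) requires 1 complex ion per 1 nitrate.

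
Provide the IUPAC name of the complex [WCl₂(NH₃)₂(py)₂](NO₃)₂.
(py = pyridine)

diamminedichlorobis(pyridine)tungsten(IV) nitrate

The 2 nitrate counter-ions carry a total charge of -2, so each complex ion is 2+.
Ligand charges: 2×chloro (-1 each), 2×ammine (neutral), 2×pyridine (neutral); total -2. So W + (-2) = 2+, giving W = +4.
Ligands are named alphabetically: ammine before chloro before pyridine.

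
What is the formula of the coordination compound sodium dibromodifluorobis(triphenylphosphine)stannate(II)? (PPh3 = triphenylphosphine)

Ligands: 2 bromo (Br, -1), 2 fluoro (F, -1), 2 triphenylphosphine (PPh3, neutral). Ligand charge sum = -4.
With Sn in oxidation state +2, the complex ion is [Sn...]^2−.
Charge balance with sodium (+1) requires 1 complex ion per 2 sodium.

Na2[SnBr2F2(PPh3)2]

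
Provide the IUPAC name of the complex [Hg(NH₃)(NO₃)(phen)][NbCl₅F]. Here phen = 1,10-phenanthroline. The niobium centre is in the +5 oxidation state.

Both ions are complex: the cation is named first with the plain metal name, the anion second with the -ate form; each ion's ligands are alphabetised independently.
Nb is given as +5; the anion's ligand charges sum to -6, so the complex anion is 1−.
A 1:1 salt means the cation carries the equal and opposite charge, 1+.
Cation: ligand charges sum to -1; for the ion to be 1+, Hg = +2.

amminenitrato(1,10-phenanthroline)mercury(II) pentachlorofluoroniobate(V)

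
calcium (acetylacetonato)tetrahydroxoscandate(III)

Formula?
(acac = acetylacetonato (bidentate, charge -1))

Ca[Sc(acac)(OH)4]

Ligands: 1 acetylacetonato (acac, -1), 4 hydroxo (OH, -1). Ligand charge sum = -5.
Charge balance with calcium (+2) requires 1 complex ion per 1 calcium.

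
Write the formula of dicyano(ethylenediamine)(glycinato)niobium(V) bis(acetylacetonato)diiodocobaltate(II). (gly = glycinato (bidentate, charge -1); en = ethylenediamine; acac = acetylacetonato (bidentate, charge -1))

Cation [Nb…]: ligand charges -3, Nb(V) ⇒ ion charge 2+.
Anion [Co…]: ligand charges -4, Co(II) ⇒ ion charge 2−.
One 2+ cation balances one 2− anion.

[Nb(CN)2(en)(gly)][Co(acac)2I2]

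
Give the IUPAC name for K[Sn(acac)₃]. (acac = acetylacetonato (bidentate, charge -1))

The 1 potassium counter-ion carries a total charge of +1, so each complex ion is 1−.
Ligand charges: 3×acetylacetonato (-1 each); total -3. So Sn + (-3) = 1−, giving Sn = +2.
The complex ion is anionic, so tin takes the -ate form stannate(II).

potassium tris(acetylacetonato)stannate(II)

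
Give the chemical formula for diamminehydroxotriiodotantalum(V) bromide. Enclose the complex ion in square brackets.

Ligands: 3 iodo (I, -1), 1 hydroxo (OH, -1), 2 ammine (NH3, neutral). Ligand charge sum = -4.
With Ta in oxidation state +5, the complex ion is [Ta...]^1+.
Charge balance with bromide (-1) requires 1 complex ion per 1 bromide.

[TaI3(NH3)2(OH)]Br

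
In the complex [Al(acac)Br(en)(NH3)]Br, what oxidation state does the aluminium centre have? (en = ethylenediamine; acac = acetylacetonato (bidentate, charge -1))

+3

1 bromide outside the brackets (-1 each) → the complex ion is 1+.
Ligand charges: 1×en neutral; 1×acac = -1; 1×NH3 neutral; 1×Br = -1; sum -2.
Al + (-2) = 1+ ⇒ Al is +3.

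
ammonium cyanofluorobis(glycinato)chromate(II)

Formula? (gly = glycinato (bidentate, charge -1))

(NH4)2[Cr(CN)F(gly)2]

Ligands: 2 glycinato (gly, -1), 1 cyano (CN, -1), 1 fluoro (F, -1). Ligand charge sum = -4.
With Cr in oxidation state +2, the complex ion is [Cr...]^2−.
Charge balance with ammonium (+1) requires 1 complex ion per 2 ammonium.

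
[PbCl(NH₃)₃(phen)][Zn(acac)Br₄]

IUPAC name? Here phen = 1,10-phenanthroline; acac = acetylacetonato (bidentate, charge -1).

Zinc is always +2 in its complexes; the anion's ligand charges sum to -5, so the complex anion is 3−.
A 1:1 salt means the cation carries the equal and opposite charge, 3+.
Cation: ligand charges sum to -1; for the ion to be 3+, Pb = +4.

triamminechloro(1,10-phenanthroline)lead(IV) (acetylacetonato)tetrabromozincate(II)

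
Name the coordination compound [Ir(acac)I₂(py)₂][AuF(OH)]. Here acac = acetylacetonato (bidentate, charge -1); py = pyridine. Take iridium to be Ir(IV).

Both ions are complex: the cation is named first with the plain metal name, the anion second with the -ate form; each ion's ligands are alphabetised independently.
Ir is given as +4; the cation's ligand charges sum to -3, so the complex cation is 1+.
A 1:1 salt means the anion carries the equal and opposite charge, 1−.
Anion: ligand charges sum to -2; for the ion to be 1−, Au = +1.

(acetylacetonato)diiodobis(pyridine)iridium(IV) fluorohydroxoaurate(I)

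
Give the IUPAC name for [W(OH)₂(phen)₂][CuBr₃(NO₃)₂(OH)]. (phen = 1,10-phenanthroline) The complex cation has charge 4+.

Both ions are complex: the cation is named first with the plain metal name, the anion second with the -ate form; each ion's ligands are alphabetised independently.
The complex cation is given as 4+; its ligand charges sum to -2, so W = +6.
A 1:1 salt means the anion carries the equal and opposite charge, 4−.
Anion: ligand charges sum to -6; for the ion to be 4−, Cu = +2.

dihydroxobis(1,10-phenanthroline)tungsten(VI) tribromohydroxodinitratocuprate(II)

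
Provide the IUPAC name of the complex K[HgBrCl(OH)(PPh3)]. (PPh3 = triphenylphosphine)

potassium bromochlorohydroxo(triphenylphosphine)mercurate(II)

The 1 potassium counter-ion carries a total charge of +1, so each complex ion is 1−.
Ligand charges: 1×triphenylphosphine (neutral), 1×bromo (-1 each), 1×hydroxo (-1 each), 1×chloro (-1 each); total -3. So Hg + (-3) = 1−, giving Hg = +2.
Ligands are named alphabetically: bromo before chloro before hydroxo before triphenylphosphine.
The complex ion is anionic, so mercury takes the -ate form mercurate(II).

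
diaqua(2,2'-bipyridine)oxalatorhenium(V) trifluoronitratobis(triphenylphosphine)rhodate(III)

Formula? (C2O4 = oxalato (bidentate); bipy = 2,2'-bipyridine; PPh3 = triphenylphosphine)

Cation [Re…]: ligand charges -2, Re(V) ⇒ ion charge 3+.
Anion [Rh…]: ligand charges -4, Rh(III) ⇒ ion charge 1−.
One 3+ cation requires 3 of the 1− anion.

[Re(bipy)(C2O4)(H2O)2][RhF3(NO3)(PPh3)2]3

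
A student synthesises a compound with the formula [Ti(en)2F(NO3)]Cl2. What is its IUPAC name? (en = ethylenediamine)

The 2 chloride counter-ions carry a total charge of -2, so each complex ion is 2+.
Ligand charges: 2×ethylenediamine (neutral), 1×nitrato (-1 each), 1×fluoro (-1 each); total -2. So Ti + (-2) = 2+, giving Ti = +4.
Ligands are named alphabetically: ethylenediamine before fluoro before nitrato.

bis(ethylenediamine)fluoronitratotitanium(IV) chloride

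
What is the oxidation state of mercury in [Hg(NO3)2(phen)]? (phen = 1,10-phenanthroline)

No counter-ion: the bracketed complex is neutral.
Ligand charges: 2×NO3 = -2; 1×phen neutral; sum -2.
Hg + (-2) = 0 ⇒ Hg is +2.

+2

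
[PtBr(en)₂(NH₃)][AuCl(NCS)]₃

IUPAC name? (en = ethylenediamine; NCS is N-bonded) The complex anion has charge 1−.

amminebromobis(ethylenediamine)platinum(IV) chloroisothiocyanatoaurate(I)

The complex anion is given as 1−; its ligand charges sum to -2, so Au = +1.
With 3 anions per cation, the cation must be 3×1 = 3+.
Cation: ligand charges sum to -1; for the ion to be 3+, Pt = +4.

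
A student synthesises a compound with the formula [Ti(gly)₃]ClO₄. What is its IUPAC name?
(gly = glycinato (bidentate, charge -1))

tris(glycinato)titanium(IV) perchlorate

The 1 perchlorate counter-ion carries a total charge of -1, so each complex ion is 1+.
Ligand charges: 3×glycinato (-1 each); total -3. So Ti + (-3) = 1+, giving Ti = +4.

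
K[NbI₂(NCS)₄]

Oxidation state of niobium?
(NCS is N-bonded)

+5

1 potassium outside the brackets (+1 each) → the complex ion is 1−.
Ligand charges: 4×NCS = -4; 2×I = -2; sum -6.
Nb + (-6) = 1− ⇒ Nb is +5.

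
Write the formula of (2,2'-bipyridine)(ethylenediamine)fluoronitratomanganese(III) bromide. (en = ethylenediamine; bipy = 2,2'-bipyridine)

Ligands: 1 nitrato (NO3, -1), 1 ethylenediamine (en, neutral), 1 2,2'-bipyridine (bipy, neutral), 1 fluoro (F, -1). Ligand charge sum = -2.
Charge balance with bromide (-1) requires 1 complex ion per 1 bromide.

[Mn(bipy)(en)F(NO3)]Br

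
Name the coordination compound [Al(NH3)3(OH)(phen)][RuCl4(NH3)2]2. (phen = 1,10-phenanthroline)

Both ions are complex: the cation is named first with the plain metal name, the anion second with the -ate form; each ion's ligands are alphabetised independently.
Aluminium is always +3 in its complexes; the cation's ligand charges sum to -1, so the complex cation is 2+.
With 2 anions per cation, each anion must be 2/2 = 1−.
Anion: ligand charges sum to -4; for the ion to be 1−, Ru = +3.

triamminehydroxo(1,10-phenanthroline)aluminium(III) diamminetetrachlororuthenate(III)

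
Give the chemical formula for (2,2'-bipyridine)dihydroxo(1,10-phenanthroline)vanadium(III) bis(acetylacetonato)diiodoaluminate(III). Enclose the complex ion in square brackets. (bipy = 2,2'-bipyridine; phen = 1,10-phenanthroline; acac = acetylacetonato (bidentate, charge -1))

Cation [V…]: ligand charges -2, V(III) ⇒ ion charge 1+.
Anion [Al…]: ligand charges -4, Al(III) ⇒ ion charge 1−.
One 1+ cation balances one 1− anion.

[V(bipy)(OH)2(phen)][Al(acac)2I2]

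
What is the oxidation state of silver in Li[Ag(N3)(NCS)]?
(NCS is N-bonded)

1 lithium outside the brackets (+1 each) → the complex ion is 1−.
Ligand charges: 1×NCS = -1; 1×N3 = -1; sum -2.
Ag + (-2) = 1− ⇒ Ag is +1.

+1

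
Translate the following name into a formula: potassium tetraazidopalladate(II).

Ligands: 4 azido (N3, -1). Ligand charge sum = -4.
Charge balance with potassium (+1) requires 1 complex ion per 2 potassium.

K2[Pd(N3)4]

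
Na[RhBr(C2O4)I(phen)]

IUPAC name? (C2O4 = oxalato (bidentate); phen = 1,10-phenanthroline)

The 1 sodium counter-ion carries a total charge of +1, so each complex ion is 1−.
Ligand charges: 1×oxalato (-2 each), 1×bromo (-1 each), 1×iodo (-1 each), 1×1,10-phenanthroline (neutral); total -4. So Rh + (-4) = 1−, giving Rh = +3.
The complex ion is anionic, so rhodium takes the -ate form rhodate(III).

sodium bromoiodooxalato(1,10-phenanthroline)rhodate(III)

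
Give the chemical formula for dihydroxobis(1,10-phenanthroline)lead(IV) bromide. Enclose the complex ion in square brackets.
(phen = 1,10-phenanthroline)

Ligands: 2 1,10-phenanthroline (phen, neutral), 2 hydroxo (OH, -1). Ligand charge sum = -2.
With Pb in oxidation state +4, the complex ion is [Pb...]^2+.
Charge balance with bromide (-1) requires 1 complex ion per 2 bromide.

[Pb(OH)2(phen)2]Br2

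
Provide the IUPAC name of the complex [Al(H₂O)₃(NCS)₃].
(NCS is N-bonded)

triaquatriisothiocyanatoaluminium(III)

There is no counter-ion, so the complex is neutral overall.
Ligand charges: 3×aqua (neutral), 3×isothiocyanato (-1 each); total -3. So Al + (-3) = 0, giving Al = +3.
Ligands are named alphabetically: aqua before isothiocyanato.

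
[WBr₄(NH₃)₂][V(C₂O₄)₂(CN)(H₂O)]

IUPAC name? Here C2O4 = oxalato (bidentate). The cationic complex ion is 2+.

diamminetetrabromotungsten(VI) aquacyanodioxalatovanadate(III)

Both ions are complex: the cation is named first with the plain metal name, the anion second with the -ate form; each ion's ligands are alphabetised independently.
The complex cation is given as 2+; its ligand charges sum to -4, so W = +6.
A 1:1 salt means the anion carries the equal and opposite charge, 2−.
Anion: ligand charges sum to -5; for the ion to be 2−, V = +3.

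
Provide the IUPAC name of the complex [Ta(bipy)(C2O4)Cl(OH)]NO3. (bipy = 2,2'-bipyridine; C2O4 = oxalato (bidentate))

The 1 nitrate counter-ion carries a total charge of -1, so each complex ion is 1+.
Ligand charges: 1×chloro (-1 each), 1×2,2'-bipyridine (neutral), 1×oxalato (-2 each), 1×hydroxo (-1 each); total -4. So Ta + (-4) = 1+, giving Ta = +5.
Ligands are named alphabetically: bipyridine before chloro before hydroxo before oxalato.

(2,2'-bipyridine)chlorohydroxooxalatotantalum(V) nitrate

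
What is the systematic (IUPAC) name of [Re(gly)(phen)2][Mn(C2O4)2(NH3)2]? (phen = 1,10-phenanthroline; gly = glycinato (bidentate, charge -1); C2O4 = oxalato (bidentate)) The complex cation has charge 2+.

Both ions are complex: the cation is named first with the plain metal name, the anion second with the -ate form; each ion's ligands are alphabetised independently.
The complex cation is given as 2+; its ligand charges sum to -1, so Re = +3.
A 1:1 salt means the anion carries the equal and opposite charge, 2−.
Anion: ligand charges sum to -4; for the ion to be 2−, Mn = +2.

(glycinato)bis(1,10-phenanthroline)rhenium(III) diamminedioxalatomanganate(II)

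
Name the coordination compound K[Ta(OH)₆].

The 1 potassium counter-ion carries a total charge of +1, so each complex ion is 1−.
Ligand charges: 6×hydroxo (-1 each); total -6. So Ta + (-6) = 1−, giving Ta = +5.
The complex ion is anionic, so tantalum takes the -ate form tantalate(V).

potassium hexahydroxotantalate(V)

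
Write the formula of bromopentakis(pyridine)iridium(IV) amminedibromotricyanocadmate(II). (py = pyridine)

[IrBr(py)5][CdBr2(CN)3(NH3)]

Cation [Ir…]: ligand charges -1, Ir(IV) ⇒ ion charge 3+.
Anion [Cd…]: ligand charges -5, Cd(II) ⇒ ion charge 3−.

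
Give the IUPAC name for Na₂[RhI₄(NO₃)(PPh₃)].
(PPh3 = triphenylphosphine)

The 2 sodium counter-ions carry a total charge of +2, so each complex ion is 2−.
Ligand charges: 1×triphenylphosphine (neutral), 1×nitrato (-1 each), 4×iodo (-1 each); total -5. So Rh + (-5) = 2−, giving Rh = +3.
Ligands are named alphabetically: iodo before nitrato before triphenylphosphine.
The complex ion is anionic, so rhodium takes the -ate form rhodate(III).

sodium tetraiodonitrato(triphenylphosphine)rhodate(III)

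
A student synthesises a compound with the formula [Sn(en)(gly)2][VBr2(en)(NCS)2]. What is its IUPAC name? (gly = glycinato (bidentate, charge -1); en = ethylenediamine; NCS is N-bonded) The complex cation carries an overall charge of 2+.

The complex cation is given as 2+; its ligand charges sum to -2, so Sn = +4.
A 1:1 salt means the anion carries the equal and opposite charge, 2−.
Anion: ligand charges sum to -4; for the ion to be 2−, V = +2.

(ethylenediamine)bis(glycinato)tin(IV) dibromo(ethylenediamine)diisothiocyanatovanadate(II)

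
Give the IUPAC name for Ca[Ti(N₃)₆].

calcium hexaazidotitanate(IV)

The 1 calcium counter-ion carries a total charge of +2, so each complex ion is 2−.
Ligand charges: 6×azido (-1 each); total -6. So Ti + (-6) = 2−, giving Ti = +4.
The complex ion is anionic, so titanium takes the -ate form titanate(IV).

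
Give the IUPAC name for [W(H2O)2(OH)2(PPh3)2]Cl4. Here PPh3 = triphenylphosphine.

diaquadihydroxobis(triphenylphosphine)tungsten(VI) chloride

The 4 chloride counter-ions carry a total charge of -4, so each complex ion is 4+.
Ligand charges: 2×hydroxo (-1 each), 2×triphenylphosphine (neutral), 2×aqua (neutral); total -2. So W + (-2) = 4+, giving W = +6.
Ligands are named alphabetically: aqua before hydroxo before triphenylphosphine.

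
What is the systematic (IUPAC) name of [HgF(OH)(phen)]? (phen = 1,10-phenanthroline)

There is no counter-ion, so the complex is neutral overall.
Ligand charges: 1×fluoro (-1 each), 1×1,10-phenanthroline (neutral), 1×hydroxo (-1 each); total -2. So Hg + (-2) = 0, giving Hg = +2.
Ligands are named alphabetically: fluoro before hydroxo before phenanthroline.

fluorohydroxo(1,10-phenanthroline)mercury(II)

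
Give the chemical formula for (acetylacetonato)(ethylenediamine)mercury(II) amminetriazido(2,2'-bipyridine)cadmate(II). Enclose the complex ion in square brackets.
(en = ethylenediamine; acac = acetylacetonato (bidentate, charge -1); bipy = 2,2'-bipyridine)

[Hg(acac)(en)][Cd(bipy)(N3)3(NH3)]

Cation [Hg…]: ligand charges -1, Hg(II) ⇒ ion charge 1+.
Anion [Cd…]: ligand charges -3, Cd(II) ⇒ ion charge 1−.
One 1+ cation balances one 1− anion.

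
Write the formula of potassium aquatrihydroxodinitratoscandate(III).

K2[Sc(H2O)(NO3)2(OH)3]

Ligands: 3 hydroxo (OH, -1), 1 aqua (H2O, neutral), 2 nitrato (NO3, -1). Ligand charge sum = -5.
With Sc in oxidation state +3, the complex ion is [Sc...]^2−.
Charge balance with potassium (+1) requires 1 complex ion per 2 potassium.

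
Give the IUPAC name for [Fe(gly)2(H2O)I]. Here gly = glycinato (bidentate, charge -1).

There is no counter-ion, so the complex is neutral overall.
Ligand charges: 1×aqua (neutral), 1×iodo (-1 each), 2×glycinato (-1 each); total -3. So Fe + (-3) = 0, giving Fe = +3.
Ligands are named alphabetically: aqua before glycinato before iodo.

aquabis(glycinato)iodoiron(III)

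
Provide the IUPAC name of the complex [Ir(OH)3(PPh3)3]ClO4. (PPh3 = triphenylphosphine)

The 1 perchlorate counter-ion carries a total charge of -1, so each complex ion is 1+.
Ligand charges: 3×triphenylphosphine (neutral), 3×hydroxo (-1 each); total -3. So Ir + (-3) = 1+, giving Ir = +4.
Ligands are named alphabetically: hydroxo before triphenylphosphine.

trihydroxotris(triphenylphosphine)iridium(IV) perchlorate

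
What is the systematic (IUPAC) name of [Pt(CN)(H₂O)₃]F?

The 1 fluoride counter-ion carries a total charge of -1, so each complex ion is 1+.
Ligand charges: 1×cyano (-1 each), 3×aqua (neutral); total -1. So Pt + (-1) = 1+, giving Pt = +2.
Ligands are named alphabetically: aqua before cyano.

triaquacyanoplatinum(II) fluoride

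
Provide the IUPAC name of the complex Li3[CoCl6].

The 3 lithium counter-ions carry a total charge of +3, so each complex ion is 3−.
Ligand charges: 6×chloro (-1 each); total -6. So Co + (-6) = 3−, giving Co = +3.
The complex ion is anionic, so cobalt takes the -ate form cobaltate(III).

lithium hexachlorocobaltate(III)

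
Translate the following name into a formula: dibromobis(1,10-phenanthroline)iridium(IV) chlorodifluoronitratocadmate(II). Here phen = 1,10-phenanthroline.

[IrBr2(phen)2][CdClF2(NO3)]

Cation [Ir…]: ligand charges -2, Ir(IV) ⇒ ion charge 2+.
Anion [Cd…]: ligand charges -4, Cd(II) ⇒ ion charge 2−.
One 2+ cation balances one 2− anion.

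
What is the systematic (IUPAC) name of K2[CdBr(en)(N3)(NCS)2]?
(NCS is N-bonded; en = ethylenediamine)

The 2 potassium counter-ions carry a total charge of +2, so each complex ion is 2−.
Ligand charges: 2×isothiocyanato (-1 each), 1×ethylenediamine (neutral), 1×azido (-1 each), 1×bromo (-1 each); total -4. So Cd + (-4) = 2−, giving Cd = +2.
The complex ion is anionic, so cadmium takes the -ate form cadmate(II).

potassium azidobromo(ethylenediamine)diisothiocyanatocadmate(II)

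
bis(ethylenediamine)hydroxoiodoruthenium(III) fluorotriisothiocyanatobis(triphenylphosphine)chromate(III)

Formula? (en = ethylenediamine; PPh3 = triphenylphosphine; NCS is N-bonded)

Cation [Ru…]: ligand charges -2, Ru(III) ⇒ ion charge 1+.
Anion [Cr…]: ligand charges -4, Cr(III) ⇒ ion charge 1−.
One 1+ cation balances one 1− anion.

[Ru(en)2I(OH)][CrF(NCS)3(PPh3)2]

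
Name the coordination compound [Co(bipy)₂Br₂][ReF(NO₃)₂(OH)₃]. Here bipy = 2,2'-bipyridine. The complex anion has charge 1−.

bis(2,2'-bipyridine)dibromocobalt(III) fluorotrihydroxodinitratorhenate(V)

Both ions are complex: the cation is named first with the plain metal name, the anion second with the -ate form; each ion's ligands are alphabetised independently.
The complex anion is given as 1−; its ligand charges sum to -6, so Re = +5.
A 1:1 salt means the cation carries the equal and opposite charge, 1+.
Cation: ligand charges sum to -2; for the ion to be 1+, Co = +3.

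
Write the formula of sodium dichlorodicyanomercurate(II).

Ligands: 2 cyano (CN, -1), 2 chloro (Cl, -1). Ligand charge sum = -4.
With Hg in oxidation state +2, the complex ion is [Hg...]^2−.
Charge balance with sodium (+1) requires 1 complex ion per 2 sodium.

Na2[HgCl2(CN)2]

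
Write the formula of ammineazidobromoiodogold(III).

[AuBrI(N3)(NH3)]

Ligands: 1 ammine (NH3, neutral), 1 iodo (I, -1), 1 bromo (Br, -1), 1 azido (N3, -1). Ligand charge sum = -3.
With Au in oxidation state +3, the complex ion is [Au...].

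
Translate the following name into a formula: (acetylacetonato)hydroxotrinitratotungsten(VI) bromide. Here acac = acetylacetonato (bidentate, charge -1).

[W(acac)(NO3)3(OH)]Br

Ligands: 3 nitrato (NO3, -1), 1 acetylacetonato (acac, -1), 1 hydroxo (OH, -1). Ligand charge sum = -5.
With W in oxidation state +6, the complex ion is [W...]^1+.
Charge balance with bromide (-1) requires 1 complex ion per 1 bromide.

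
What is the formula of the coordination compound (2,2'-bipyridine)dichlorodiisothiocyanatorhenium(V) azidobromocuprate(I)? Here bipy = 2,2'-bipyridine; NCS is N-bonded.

[Re(bipy)Cl2(NCS)2][CuBr(N3)]

Cation [Re…]: ligand charges -4, Re(V) ⇒ ion charge 1+.
Anion [Cu…]: ligand charges -2, Cu(I) ⇒ ion charge 1−.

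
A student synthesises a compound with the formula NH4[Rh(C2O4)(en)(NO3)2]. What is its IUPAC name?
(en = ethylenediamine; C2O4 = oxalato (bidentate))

The 1 ammonium counter-ion carries a total charge of +1, so each complex ion is 1−.
Ligand charges: 2×nitrato (-1 each), 1×ethylenediamine (neutral), 1×oxalato (-2 each); total -4. So Rh + (-4) = 1−, giving Rh = +3.
Ligands are named alphabetically: ethylenediamine before nitrato before oxalato.
The complex ion is anionic, so rhodium takes the -ate form rhodate(III).

ammonium (ethylenediamine)dinitratooxalatorhodate(III)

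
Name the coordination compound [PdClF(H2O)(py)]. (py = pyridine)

aquachlorofluoro(pyridine)palladium(II)

There is no counter-ion, so the complex is neutral overall.
Ligand charges: 1×pyridine (neutral), 1×chloro (-1 each), 1×fluoro (-1 each), 1×aqua (neutral); total -2. So Pd + (-2) = 0, giving Pd = +2.
Ligands are named alphabetically: aqua before chloro before fluoro before pyridine.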